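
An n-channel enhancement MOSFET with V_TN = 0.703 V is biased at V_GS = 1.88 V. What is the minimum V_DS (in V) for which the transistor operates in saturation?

V_DS,sat = 1.18 V

The boundary between triode and saturation is V_DS = V_GS − V_TN = V_ov.
V_ov = 1.88 − 0.703 = 1.18 V.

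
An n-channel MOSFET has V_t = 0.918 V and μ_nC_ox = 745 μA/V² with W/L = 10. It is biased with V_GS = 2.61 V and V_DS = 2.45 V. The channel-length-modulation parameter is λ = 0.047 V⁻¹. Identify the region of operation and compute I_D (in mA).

k_n = μ_nC_ox · (W/L) = 7.45 mA/V².
V_ov = V_GS − V_t = 2.61 − 0.918 = 1.69 V.
Since V_DS = 2.45 V ≥ V_ov = 1.69 V, the device is in saturation.
I_D = ½ k_n V_ov² (1 + λ V_DS) = 0.5 × 7.45 × 1.69² × (1 + 0.047 × 2.45) = 11.9 mA.

Saturation; I_D = 11.9 mA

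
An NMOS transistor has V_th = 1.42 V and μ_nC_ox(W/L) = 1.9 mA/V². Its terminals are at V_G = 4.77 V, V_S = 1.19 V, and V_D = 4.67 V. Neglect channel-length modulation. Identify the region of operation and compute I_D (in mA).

V_GS = V_G − V_S = 4.77 − 1.19 = 3.58 V; V_DS = V_D − V_S = 4.67 − 1.19 = 3.48 V.
V_ov = V_GS − V_th = 3.58 − 1.42 = 2.16 V.
Since V_DS = 3.48 V ≥ V_ov = 2.16 V, the device is in saturation.
I_D = ½ k_n V_ov² = 0.5 × 1.9 × 2.16² = 4.43 mA.

Saturation; I_D = 4.43 mA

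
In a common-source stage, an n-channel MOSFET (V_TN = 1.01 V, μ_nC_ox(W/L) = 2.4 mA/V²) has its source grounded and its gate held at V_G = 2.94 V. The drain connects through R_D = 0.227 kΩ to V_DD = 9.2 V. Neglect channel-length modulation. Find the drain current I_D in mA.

V_GS = V_G = 2.94 V, so V_ov = 2.94 − 1.01 = 1.93 V.
Assume saturation: I_D = ½ k_n V_ov² = 0.5 × 2.4 × 1.93² = 4.47 mA, giving V_DS = V_DD − I_D R_D = 9.2 − 4.47 × 0.227 = 8.19 V.
V_DS = 8.19 V ≥ V_ov = 1.93 V, confirming saturation.

I_D = 4.47 mA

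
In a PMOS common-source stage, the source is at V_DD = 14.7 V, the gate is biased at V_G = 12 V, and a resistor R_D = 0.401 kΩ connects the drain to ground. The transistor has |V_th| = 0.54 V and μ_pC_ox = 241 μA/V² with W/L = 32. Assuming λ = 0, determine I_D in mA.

I_D = 18.0 mA

V_SG = V_DD − V_G = 14.7 − 12 = 2.7 V, so V_ov = 2.7 − 0.54 = 2.16 V.
k_p = μ_pC_ox · (W/L) = 7.712 mA/V².
Assume saturation: I_D = ½ k_p V_ov² = 0.5 × 7.712 × 2.16² = 18 mA, giving V_SD = V_DD − I_D R_D = 14.7 − 18 × 0.401 = 7.49 V.
V_SD = 7.49 V ≥ V_ov = 2.16 V, confirming saturation.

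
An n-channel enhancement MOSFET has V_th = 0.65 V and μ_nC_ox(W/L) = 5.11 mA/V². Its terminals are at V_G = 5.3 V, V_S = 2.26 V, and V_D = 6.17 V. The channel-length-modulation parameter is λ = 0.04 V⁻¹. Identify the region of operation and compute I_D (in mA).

V_GS = V_G − V_S = 5.3 − 2.26 = 3.04 V; V_DS = V_D − V_S = 6.17 − 2.26 = 3.91 V.
V_ov = V_GS − V_th = 3.04 − 0.65 = 2.39 V.
Since V_DS = 3.91 V ≥ V_ov = 2.39 V, the device is in saturation.
I_D = ½ k_n V_ov² (1 + λ V_DS) = 0.5 × 5.11 × 2.39² × (1 + 0.04 × 3.91) = 16.9 mA.

Saturation; I_D = 16.9 mA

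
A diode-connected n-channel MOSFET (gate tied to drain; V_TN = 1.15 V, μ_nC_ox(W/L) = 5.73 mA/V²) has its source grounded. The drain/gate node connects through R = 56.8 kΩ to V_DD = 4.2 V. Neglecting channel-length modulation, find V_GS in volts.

V_GS = 1.28 V

With gate tied to drain, V_GS = V_DS ≥ V_GS − V_TN, so the device is in saturation.
KCL at the drain: ½ k_n (V_GS − V_TN)² = (V_DD − V_GS)/R.
Let x = V_GS − 1.15. Then 163 x² + x − 3.05 = 0, giving x = 0.134 V (positive root), so V_GS = 1.28 V.
I_D = (V_DD − V_GS)/R = (4.2 − 1.28) / 56.8 = 0.0513 mA.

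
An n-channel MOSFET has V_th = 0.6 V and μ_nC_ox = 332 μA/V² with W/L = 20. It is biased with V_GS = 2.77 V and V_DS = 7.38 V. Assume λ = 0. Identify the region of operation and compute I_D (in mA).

Saturation; I_D = 15.6 mA

k_n = μ_nC_ox · (W/L) = 6.64 mA/V².
V_ov = V_GS − V_th = 2.77 − 0.6 = 2.17 V.
Since V_DS = 7.38 V ≥ V_ov = 2.17 V, the device is in saturation.
I_D = ½ k_n V_ov² = 0.5 × 6.64 × 2.17² = 15.6 mA.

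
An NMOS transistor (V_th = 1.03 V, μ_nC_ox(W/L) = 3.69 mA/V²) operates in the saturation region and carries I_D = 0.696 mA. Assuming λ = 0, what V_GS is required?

In saturation I_D = ½ k_n (V_GS − V_th)², so V_GS − V_th = √(2 I_D / k_n) = √(2 × 0.696 / 3.69) = 0.614 V.
V_GS = 1.03 + 0.614 = 1.64 V.

V_GS = 1.64 V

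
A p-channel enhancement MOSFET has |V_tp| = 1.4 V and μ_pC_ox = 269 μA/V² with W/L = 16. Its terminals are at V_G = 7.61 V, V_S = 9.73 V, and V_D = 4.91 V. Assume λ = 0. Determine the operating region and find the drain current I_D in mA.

V_SG = V_S − V_G = 9.73 − 7.61 = 2.12 V; V_SD = V_S − V_D = 9.73 − 4.91 = 4.82 V.
k_p = μ_pC_ox · (W/L) = 4.304 mA/V².
V_ov = V_SG − |V_tp| = 2.12 − 1.4 = 0.72 V.
Since V_SD = 4.82 V ≥ V_ov = 0.72 V, the device is in saturation.
I_D = ½ k_p V_ov² = 0.5 × 4.304 × 0.72² = 1.12 mA.

Saturation; I_D = 1.12 mA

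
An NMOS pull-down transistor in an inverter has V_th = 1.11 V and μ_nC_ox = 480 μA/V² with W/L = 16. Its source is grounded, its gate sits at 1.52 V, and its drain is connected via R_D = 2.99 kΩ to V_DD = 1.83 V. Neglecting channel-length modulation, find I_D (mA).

V_GS = V_G = 1.52 V, so V_ov = 1.52 − 1.11 = 0.41 V.
k_n = μ_nC_ox · (W/L) = 7.68 mA/V².
Assume saturation: I_D = ½ k_n V_ov² = 0.5 × 7.68 × 0.41² = 0.646 mA, giving V_DS = V_DD − I_D R_D = 1.83 − 0.646 × 2.99 = -0.1 V.
But -0.1 V < V_ov = 0.41 V, so the device is actually in triode.
In triode I_D = k_n[V_ov V_DS − ½ V_DS²] and I_D = (V_DD − V_DS)/R_D. Equating: 11.5 V_DS² − 10.41 V_DS + 1.83 = 0, giving V_DS = 0.238 V (the root below V_ov).
I_D = (1.83 − 0.238) / 2.99 = 0.532 mA.

I_D = 0.532 mA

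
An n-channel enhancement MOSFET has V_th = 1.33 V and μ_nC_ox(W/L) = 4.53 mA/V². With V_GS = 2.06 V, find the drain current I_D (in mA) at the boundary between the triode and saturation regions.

At the boundary V_DS = V_ov = V_GS − V_th = 2.06 − 1.33 = 0.73 V.
I_D = ½ k_n V_ov² = 0.5 × 4.53 × 0.73² = 1.21 mA.

I_D = 1.21 mA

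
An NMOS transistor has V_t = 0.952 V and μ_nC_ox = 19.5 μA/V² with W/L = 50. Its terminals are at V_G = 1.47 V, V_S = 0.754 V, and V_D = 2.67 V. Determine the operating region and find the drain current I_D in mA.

V_GS = V_G − V_S = 1.47 − 0.754 = 0.716 V; V_DS = V_D − V_S = 2.67 − 0.754 = 1.92 V.
V_GS = 0.716 V < V_t = 0.952 V, so the transistor is in cutoff.

Cutoff; I_D = 0 mA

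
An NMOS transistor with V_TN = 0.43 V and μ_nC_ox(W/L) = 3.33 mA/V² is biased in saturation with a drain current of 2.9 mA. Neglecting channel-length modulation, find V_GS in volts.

In saturation I_D = ½ k_n (V_GS − V_TN)², so V_GS − V_TN = √(2 I_D / k_n) = √(2 × 2.9 / 3.33) = 1.32 V.
V_GS = 0.43 + 1.32 = 1.75 V.

V_GS = 1.75 V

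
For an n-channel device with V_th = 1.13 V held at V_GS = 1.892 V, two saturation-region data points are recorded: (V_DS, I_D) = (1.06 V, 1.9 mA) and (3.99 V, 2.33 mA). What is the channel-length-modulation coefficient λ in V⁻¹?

λ = 0.0841 V⁻¹

With V_GS fixed, I_D ∝ (1 + λ V_DS) in saturation, so I_D2/I_D1 = (1 + λ V_DS2)/(1 + λ V_DS1).
2.33/1.9 = 1.226 = (1 + 3.99 λ)/(1 + 1.06 λ).
Solving: λ (I_D1 V_DS2 − I_D2 V_DS1) = I_D2 − I_D1, so λ = (2.33 − 1.9) / (1.9 × 3.99 − 2.33 × 1.06) = 0.43 / 5.11 = 0.0841 V⁻¹.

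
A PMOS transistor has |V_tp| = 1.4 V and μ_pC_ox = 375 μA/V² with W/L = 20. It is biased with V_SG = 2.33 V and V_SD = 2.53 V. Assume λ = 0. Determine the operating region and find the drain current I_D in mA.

k_p = μ_pC_ox · (W/L) = 7.5 mA/V².
V_ov = V_SG − |V_tp| = 2.33 − 1.4 = 0.93 V.
Since V_SD = 2.53 V ≥ V_ov = 0.93 V, the device is in saturation.
I_D = ½ k_p V_ov² = 0.5 × 7.5 × 0.93² = 3.24 mA.

Saturation; I_D = 3.24 mA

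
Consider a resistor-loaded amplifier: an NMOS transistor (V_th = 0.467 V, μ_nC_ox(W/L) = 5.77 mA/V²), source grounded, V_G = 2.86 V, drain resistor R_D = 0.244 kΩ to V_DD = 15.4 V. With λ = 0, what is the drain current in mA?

V_GS = V_G = 2.86 V, so V_ov = 2.86 − 0.467 = 2.39 V.
Assume saturation: I_D = ½ k_n V_ov² = 0.5 × 5.77 × 2.39² = 16.5 mA, giving V_DS = V_DD − I_D R_D = 15.4 − 16.5 × 0.244 = 11.4 V.
V_DS = 11.4 V ≥ V_ov = 2.39 V, confirming saturation.

I_D = 16.5 mA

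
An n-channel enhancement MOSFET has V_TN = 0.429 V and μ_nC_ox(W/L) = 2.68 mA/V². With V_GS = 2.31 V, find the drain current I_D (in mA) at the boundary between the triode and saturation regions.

At the boundary V_DS = V_ov = V_GS − V_TN = 2.31 − 0.429 = 1.88 V.
I_D = ½ k_n V_ov² = 0.5 × 2.68 × 1.88² = 4.74 mA.

I_D = 4.74 mA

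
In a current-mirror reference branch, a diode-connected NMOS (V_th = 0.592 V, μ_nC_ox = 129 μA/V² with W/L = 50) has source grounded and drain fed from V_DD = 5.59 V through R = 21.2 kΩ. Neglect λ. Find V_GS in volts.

With gate tied to drain, V_GS = V_DS ≥ V_GS − V_th, so the device is in saturation.
k_n = μ_nC_ox · (W/L) = 6.45 mA/V².
KCL at the drain: ½ k_n (V_GS − V_th)² = (V_DD − V_GS)/R.
Let x = V_GS − 0.592. Then 68.4 x² + x − 4.998 = 0, giving x = 0.263 V (positive root), so V_GS = 0.855 V.
I_D = (V_DD − V_GS)/R = (5.59 − 0.855) / 21.2 = 0.223 mA.

V_GS = 0.855 V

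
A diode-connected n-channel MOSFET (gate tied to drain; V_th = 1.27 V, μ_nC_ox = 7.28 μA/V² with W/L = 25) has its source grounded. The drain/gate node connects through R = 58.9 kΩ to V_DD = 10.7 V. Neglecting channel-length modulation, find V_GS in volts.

With gate tied to drain, V_GS = V_DS ≥ V_GS − V_th, so the device is in saturation.
k_n = μ_nC_ox · (W/L) = 0.182 mA/V².
KCL at the drain: ½ k_n (V_GS − V_th)² = (V_DD − V_GS)/R.
Let x = V_GS − 1.27. Then 5.36 x² + x − 9.43 = 0, giving x = 1.24 V (positive root), so V_GS = 2.51 V.
I_D = (V_DD − V_GS)/R = (10.7 − 2.51) / 58.9 = 0.139 mA.

V_GS = 2.51 V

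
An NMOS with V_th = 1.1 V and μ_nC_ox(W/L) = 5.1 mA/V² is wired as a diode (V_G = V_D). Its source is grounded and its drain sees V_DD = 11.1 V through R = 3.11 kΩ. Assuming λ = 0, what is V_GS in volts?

With gate tied to drain, V_GS = V_DS ≥ V_GS − V_th, so the device is in saturation.
KCL at the drain: ½ k_n (V_GS − V_th)² = (V_DD − V_GS)/R.
Let x = V_GS − 1.1. Then 7.93 x² + x − 10 = 0, giving x = 1.06 V (positive root), so V_GS = 2.16 V.
I_D = (V_DD − V_GS)/R = (11.1 − 2.16) / 3.11 = 2.87 mA.

V_GS = 2.16 V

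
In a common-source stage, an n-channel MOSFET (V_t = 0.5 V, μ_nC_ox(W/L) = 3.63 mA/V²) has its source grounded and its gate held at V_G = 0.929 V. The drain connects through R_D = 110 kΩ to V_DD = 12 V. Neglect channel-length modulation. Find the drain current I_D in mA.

I_D = 0.108 mA

V_GS = V_G = 0.929 V, so V_ov = 0.929 − 0.5 = 0.429 V.
Assume saturation: I_D = ½ k_n V_ov² = 0.5 × 3.63 × 0.429² = 0.334 mA, giving V_DS = V_DD − I_D R_D = 12 − 0.334 × 110 = -24.7 V.
But -24.7 V < V_ov = 0.429 V, so the device is actually in triode.
In triode I_D = k_n[V_ov V_DS − ½ V_DS²] and I_D = (V_DD − V_DS)/R_D. Equating: 200 V_DS² − 172.3 V_DS + 12 = 0, giving V_DS = 0.0764 V (the root below V_ov).
I_D = (12 − 0.0764) / 110 = 0.108 mA.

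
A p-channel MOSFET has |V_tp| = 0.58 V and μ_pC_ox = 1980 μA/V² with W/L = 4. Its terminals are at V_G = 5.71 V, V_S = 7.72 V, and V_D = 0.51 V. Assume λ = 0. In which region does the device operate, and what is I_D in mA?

Saturation; I_D = 8.10 mA

V_SG = V_S − V_G = 7.72 − 5.71 = 2.01 V; V_SD = V_S − V_D = 7.72 − 0.51 = 7.21 V.
k_p = μ_pC_ox · (W/L) = 7.92 mA/V².
V_ov = V_SG − |V_tp| = 2.01 − 0.58 = 1.43 V.
Since V_SD = 7.21 V ≥ V_ov = 1.43 V, the device is in saturation.
I_D = ½ k_p V_ov² = 0.5 × 7.92 × 1.43² = 8.1 mA.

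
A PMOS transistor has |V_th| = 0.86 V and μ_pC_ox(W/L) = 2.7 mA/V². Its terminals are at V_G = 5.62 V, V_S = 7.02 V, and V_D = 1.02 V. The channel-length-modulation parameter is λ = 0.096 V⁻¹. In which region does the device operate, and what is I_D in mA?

Saturation; I_D = 0.620 mA

V_SG = V_S − V_G = 7.02 − 5.62 = 1.4 V; V_SD = V_S − V_D = 7.02 − 1.02 = 6 V.
V_ov = V_SG − |V_th| = 1.4 − 0.86 = 0.54 V.
Since V_SD = 6 V ≥ V_ov = 0.54 V, the device is in saturation.
I_D = ½ k_p V_ov² (1 + λ V_SD) = 0.5 × 2.7 × 0.54² × (1 + 0.096 × 6) = 0.62 mA.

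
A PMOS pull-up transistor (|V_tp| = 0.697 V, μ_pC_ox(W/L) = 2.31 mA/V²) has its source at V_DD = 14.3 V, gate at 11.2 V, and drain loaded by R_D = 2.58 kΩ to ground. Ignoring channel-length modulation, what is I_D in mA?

I_D = 5.07 mA

V_SG = V_DD − V_G = 14.3 − 11.2 = 3.1 V, so V_ov = 3.1 − 0.697 = 2.4 V.
Assume saturation: I_D = ½ k_p V_ov² = 0.5 × 2.31 × 2.4² = 6.67 mA, giving V_SD = V_DD − I_D R_D = 14.3 − 6.67 × 2.58 = -2.91 V.
But -2.91 V < V_ov = 2.4 V, so the device is actually in triode.
In triode I_D = k_p[V_ov V_SD − ½ V_SD²] and I_D = (V_DD − V_SD)/R_D. Equating: 2.98 V_SD² − 15.32 V_SD + 14.3 = 0, giving V_SD = 1.23 V (the root below V_ov).
I_D = (14.3 − 1.23) / 2.58 = 5.07 mA.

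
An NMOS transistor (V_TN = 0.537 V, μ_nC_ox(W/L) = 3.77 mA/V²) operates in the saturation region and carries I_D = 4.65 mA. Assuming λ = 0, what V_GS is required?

V_GS = 2.11 V

In saturation I_D = ½ k_n (V_GS − V_TN)², so V_GS − V_TN = √(2 I_D / k_n) = √(2 × 4.65 / 3.77) = 1.57 V.
V_GS = 0.537 + 1.57 = 2.11 V.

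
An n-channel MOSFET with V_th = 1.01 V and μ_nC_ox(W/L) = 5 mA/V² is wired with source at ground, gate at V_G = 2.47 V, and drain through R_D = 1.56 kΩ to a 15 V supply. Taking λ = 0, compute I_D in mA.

I_D = 5.33 mA

V_GS = V_G = 2.47 V, so V_ov = 2.47 − 1.01 = 1.46 V.
Assume saturation: I_D = ½ k_n V_ov² = 0.5 × 5 × 1.46² = 5.33 mA, giving V_DS = V_DD − I_D R_D = 15 − 5.33 × 1.56 = 6.69 V.
V_DS = 6.69 V ≥ V_ov = 1.46 V, confirming saturation.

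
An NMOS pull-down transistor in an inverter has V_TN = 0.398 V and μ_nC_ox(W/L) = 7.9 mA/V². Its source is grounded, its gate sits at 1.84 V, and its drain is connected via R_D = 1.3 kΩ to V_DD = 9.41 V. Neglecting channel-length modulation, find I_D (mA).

V_GS = V_G = 1.84 V, so V_ov = 1.84 − 0.398 = 1.44 V.
Assume saturation: I_D = ½ k_n V_ov² = 0.5 × 7.9 × 1.44² = 8.21 mA, giving V_DS = V_DD − I_D R_D = 9.41 − 8.21 × 1.3 = -1.27 V.
But -1.27 V < V_ov = 1.44 V, so the device is actually in triode.
In triode I_D = k_n[V_ov V_DS − ½ V_DS²] and I_D = (V_DD − V_DS)/R_D. Equating: 5.14 V_DS² − 15.81 V_DS + 9.41 = 0, giving V_DS = 0.806 V (the root below V_ov).
I_D = (9.41 − 0.806) / 1.3 = 6.62 mA.

I_D = 6.62 mA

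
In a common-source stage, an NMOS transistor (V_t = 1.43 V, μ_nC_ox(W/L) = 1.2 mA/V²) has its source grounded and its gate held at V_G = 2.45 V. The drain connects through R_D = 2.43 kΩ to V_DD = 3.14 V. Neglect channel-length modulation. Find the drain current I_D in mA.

V_GS = V_G = 2.45 V, so V_ov = 2.45 − 1.43 = 1.02 V.
Assume saturation: I_D = ½ k_n V_ov² = 0.5 × 1.2 × 1.02² = 0.624 mA, giving V_DS = V_DD − I_D R_D = 3.14 − 0.624 × 2.43 = 1.62 V.
V_DS = 1.62 V ≥ V_ov = 1.02 V, confirming saturation.

I_D = 0.624 mA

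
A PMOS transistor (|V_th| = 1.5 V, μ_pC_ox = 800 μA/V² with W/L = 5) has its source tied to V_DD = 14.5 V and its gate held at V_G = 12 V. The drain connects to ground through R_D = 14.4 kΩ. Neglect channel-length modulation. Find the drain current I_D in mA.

I_D = 0.987 mA

V_SG = V_DD − V_G = 14.5 − 12 = 2.5 V, so V_ov = 2.5 − 1.5 = 1 V.
k_p = μ_pC_ox · (W/L) = 4 mA/V².
Assume saturation: I_D = ½ k_p V_ov² = 0.5 × 4 × 1² = 2 mA, giving V_SD = V_DD − I_D R_D = 14.5 − 2 × 14.4 = -14.3 V.
But -14.3 V < V_ov = 1 V, so the device is actually in triode.
In triode I_D = k_p[V_ov V_SD − ½ V_SD²] and I_D = (V_DD − V_SD)/R_D. Equating: 28.8 V_SD² − 58.6 V_SD + 14.5 = 0, giving V_SD = 0.288 V (the root below V_ov).
I_D = (14.5 − 0.288) / 14.4 = 0.987 mA.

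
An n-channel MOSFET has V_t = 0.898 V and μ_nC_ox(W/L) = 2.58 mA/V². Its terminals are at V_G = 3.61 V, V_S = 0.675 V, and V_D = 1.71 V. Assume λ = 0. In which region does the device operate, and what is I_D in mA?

Triode; I_D = 4.06 mA

V_GS = V_G − V_S = 3.61 − 0.675 = 2.93 V; V_DS = V_D − V_S = 1.71 − 0.675 = 1.03 V.
V_ov = V_GS − V_t = 2.93 − 0.898 = 2.04 V.
Since V_DS = 1.03 V < V_ov = 2.04 V, the device is in the triode region.
I_D = k_n [V_ov · V_DS − ½ V_DS²] = 2.58 × [2.04 × 1.03 − 0.5 × 1.03²] = 4.06 mA.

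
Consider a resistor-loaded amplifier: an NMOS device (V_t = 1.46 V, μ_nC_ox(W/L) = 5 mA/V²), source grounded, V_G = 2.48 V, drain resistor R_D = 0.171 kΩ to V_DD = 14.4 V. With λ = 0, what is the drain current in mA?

V_GS = V_G = 2.48 V, so V_ov = 2.48 − 1.46 = 1.02 V.
Assume saturation: I_D = ½ k_n V_ov² = 0.5 × 5 × 1.02² = 2.6 mA, giving V_DS = V_DD − I_D R_D = 14.4 − 2.6 × 0.171 = 14 V.
V_DS = 14 V ≥ V_ov = 1.02 V, confirming saturation.

I_D = 2.60 mA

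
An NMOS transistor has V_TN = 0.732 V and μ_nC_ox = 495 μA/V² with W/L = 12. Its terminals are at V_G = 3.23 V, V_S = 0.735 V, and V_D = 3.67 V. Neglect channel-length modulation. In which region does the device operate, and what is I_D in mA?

V_GS = V_G − V_S = 3.23 − 0.735 = 2.5 V; V_DS = V_D − V_S = 3.67 − 0.735 = 2.94 V.
k_n = μ_nC_ox · (W/L) = 5.94 mA/V².
V_ov = V_GS − V_TN = 2.5 − 0.732 = 1.76 V.
Since V_DS = 2.94 V ≥ V_ov = 1.76 V, the device is in saturation.
I_D = ½ k_n V_ov² = 0.5 × 5.94 × 1.76² = 9.23 mA.

Saturation; I_D = 9.23 mA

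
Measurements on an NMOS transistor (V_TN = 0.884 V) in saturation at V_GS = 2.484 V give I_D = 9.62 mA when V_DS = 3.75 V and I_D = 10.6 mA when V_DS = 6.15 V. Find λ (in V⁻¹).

With V_GS fixed, I_D ∝ (1 + λ V_DS) in saturation, so I_D2/I_D1 = (1 + λ V_DS2)/(1 + λ V_DS1).
10.6/9.62 = 1.102 = (1 + 6.15 λ)/(1 + 3.75 λ).
Solving: λ (I_D1 V_DS2 − I_D2 V_DS1) = I_D2 − I_D1, so λ = (10.6 − 9.62) / (9.62 × 6.15 − 10.6 × 3.75) = 0.98 / 19.4 = 0.0505 V⁻¹.

λ = 0.0505 V⁻¹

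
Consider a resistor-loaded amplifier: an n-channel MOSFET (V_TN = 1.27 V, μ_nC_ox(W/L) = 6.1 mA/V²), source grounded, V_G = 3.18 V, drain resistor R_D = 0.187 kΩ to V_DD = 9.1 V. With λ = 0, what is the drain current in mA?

V_GS = V_G = 3.18 V, so V_ov = 3.18 − 1.27 = 1.91 V.
Assume saturation: I_D = ½ k_n V_ov² = 0.5 × 6.1 × 1.91² = 11.1 mA, giving V_DS = V_DD − I_D R_D = 9.1 − 11.1 × 0.187 = 7.02 V.
V_DS = 7.02 V ≥ V_ov = 1.91 V, confirming saturation.

I_D = 11.1 mA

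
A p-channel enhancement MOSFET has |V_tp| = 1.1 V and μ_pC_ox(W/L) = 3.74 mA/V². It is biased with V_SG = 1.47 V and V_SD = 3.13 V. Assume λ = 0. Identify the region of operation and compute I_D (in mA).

V_ov = V_SG − |V_tp| = 1.47 − 1.1 = 0.37 V.
Since V_SD = 3.13 V ≥ V_ov = 0.37 V, the device is in saturation.
I_D = ½ k_p V_ov² = 0.5 × 3.74 × 0.37² = 0.256 mA.

Saturation; I_D = 0.256 mA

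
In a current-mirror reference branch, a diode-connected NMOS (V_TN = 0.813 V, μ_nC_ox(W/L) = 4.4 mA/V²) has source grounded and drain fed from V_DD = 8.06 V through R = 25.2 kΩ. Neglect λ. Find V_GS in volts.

With gate tied to drain, V_GS = V_DS ≥ V_GS − V_TN, so the device is in saturation.
KCL at the drain: ½ k_n (V_GS − V_TN)² = (V_DD − V_GS)/R.
Let x = V_GS − 0.813. Then 55.4 x² + x − 7.247 = 0, giving x = 0.353 V (positive root), so V_GS = 1.17 V.
I_D = (V_DD − V_GS)/R = (8.06 − 1.17) / 25.2 = 0.274 mA.

V_GS = 1.17 V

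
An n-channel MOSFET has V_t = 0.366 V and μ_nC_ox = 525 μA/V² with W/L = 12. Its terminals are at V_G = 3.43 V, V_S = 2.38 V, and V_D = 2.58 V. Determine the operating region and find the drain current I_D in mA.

V_GS = V_G − V_S = 3.43 − 2.38 = 1.05 V; V_DS = V_D − V_S = 2.58 − 2.38 = 0.2 V.
k_n = μ_nC_ox · (W/L) = 6.3 mA/V².
V_ov = V_GS − V_t = 1.05 − 0.366 = 0.684 V.
Since V_DS = 0.2 V < V_ov = 0.684 V, the device is in the triode region.
I_D = k_n [V_ov · V_DS − ½ V_DS²] = 6.3 × [0.684 × 0.2 − 0.5 × 0.2²] = 0.736 mA.

Triode; I_D = 0.736 mA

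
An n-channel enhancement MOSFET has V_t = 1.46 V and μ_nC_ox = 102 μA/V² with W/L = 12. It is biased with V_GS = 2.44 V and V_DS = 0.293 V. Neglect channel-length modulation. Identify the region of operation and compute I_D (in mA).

Triode; I_D = 0.299 mA

k_n = μ_nC_ox · (W/L) = 1.224 mA/V².
V_ov = V_GS − V_t = 2.44 − 1.46 = 0.98 V.
Since V_DS = 0.293 V < V_ov = 0.98 V, the device is in the triode region.
I_D = k_n [V_ov · V_DS − ½ V_DS²] = 1.224 × [0.98 × 0.293 − 0.5 × 0.293²] = 0.299 mA.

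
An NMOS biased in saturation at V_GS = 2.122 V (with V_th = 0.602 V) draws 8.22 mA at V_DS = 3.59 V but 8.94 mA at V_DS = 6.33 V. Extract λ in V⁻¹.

With V_GS fixed, I_D ∝ (1 + λ V_DS) in saturation, so I_D2/I_D1 = (1 + λ V_DS2)/(1 + λ V_DS1).
8.94/8.22 = 1.088 = (1 + 6.33 λ)/(1 + 3.59 λ).
Solving: λ (I_D1 V_DS2 − I_D2 V_DS1) = I_D2 − I_D1, so λ = (8.94 − 8.22) / (8.22 × 6.33 − 8.94 × 3.59) = 0.72 / 19.9 = 0.0361 V⁻¹.

λ = 0.0361 V⁻¹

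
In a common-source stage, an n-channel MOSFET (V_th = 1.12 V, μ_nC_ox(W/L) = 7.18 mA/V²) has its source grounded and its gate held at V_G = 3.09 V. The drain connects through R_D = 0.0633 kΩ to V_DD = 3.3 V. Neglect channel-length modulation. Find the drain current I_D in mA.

I_D = 13.9 mA

V_GS = V_G = 3.09 V, so V_ov = 3.09 − 1.12 = 1.97 V.
Assume saturation: I_D = ½ k_n V_ov² = 0.5 × 7.18 × 1.97² = 13.9 mA, giving V_DS = V_DD − I_D R_D = 3.3 − 13.9 × 0.0633 = 2.42 V.
V_DS = 2.42 V ≥ V_ov = 1.97 V, confirming saturation.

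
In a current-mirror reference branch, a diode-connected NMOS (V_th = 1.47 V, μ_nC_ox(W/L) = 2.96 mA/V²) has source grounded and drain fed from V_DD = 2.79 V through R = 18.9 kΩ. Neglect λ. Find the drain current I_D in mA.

I_D = 0.0593 mA

With gate tied to drain, V_GS = V_DS ≥ V_GS − V_th, so the device is in saturation.
KCL at the drain: ½ k_n (V_GS − V_th)² = (V_DD − V_GS)/R.
Let x = V_GS − 1.47. Then 28 x² + x − 1.32 = 0, giving x = 0.2 V (positive root), so V_GS = 1.67 V.
I_D = (V_DD − V_GS)/R = (2.79 − 1.67) / 18.9 = 0.0593 mA.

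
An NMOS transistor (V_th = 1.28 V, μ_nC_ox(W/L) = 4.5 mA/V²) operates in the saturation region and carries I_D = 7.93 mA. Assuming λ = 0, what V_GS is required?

In saturation I_D = ½ k_n (V_GS − V_th)², so V_GS − V_th = √(2 I_D / k_n) = √(2 × 7.93 / 4.5) = 1.88 V.
V_GS = 1.28 + 1.88 = 3.16 V.

V_GS = 3.16 V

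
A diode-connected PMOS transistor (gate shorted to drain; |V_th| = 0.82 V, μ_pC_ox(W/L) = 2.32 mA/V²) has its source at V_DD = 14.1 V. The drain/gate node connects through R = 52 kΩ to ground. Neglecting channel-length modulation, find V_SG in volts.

With gate tied to drain, V_SG = V_SD ≥ V_SG − |V_th|, so the device is in saturation.
KCL at the drain: ½ k_p (V_SG − |V_th|)² = (V_DD − V_SG)/R.
Let x = V_SG − 0.82. Then 60.3 x² + x − 13.28 = 0, giving x = 0.461 V (positive root), so V_SG = 1.28 V.
I_D = (V_DD − V_SG)/R = (14.1 − 1.28) / 52 = 0.247 mA.

V_SG = 1.28 V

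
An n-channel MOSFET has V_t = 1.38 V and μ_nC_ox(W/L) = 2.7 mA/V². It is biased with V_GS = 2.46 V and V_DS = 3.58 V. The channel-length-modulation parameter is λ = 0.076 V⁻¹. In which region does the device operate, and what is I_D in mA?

V_ov = V_GS − V_t = 2.46 − 1.38 = 1.08 V.
Since V_DS = 3.58 V ≥ V_ov = 1.08 V, the device is in saturation.
I_D = ½ k_n V_ov² (1 + λ V_DS) = 0.5 × 2.7 × 1.08² × (1 + 0.076 × 3.58) = 2 mA.

Saturation; I_D = 2.00 mA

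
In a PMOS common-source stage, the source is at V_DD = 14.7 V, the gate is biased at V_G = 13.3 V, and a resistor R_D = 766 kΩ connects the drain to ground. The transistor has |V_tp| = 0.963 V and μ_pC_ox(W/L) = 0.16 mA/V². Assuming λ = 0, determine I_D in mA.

V_SG = V_DD − V_G = 14.7 − 13.3 = 1.4 V, so V_ov = 1.4 − 0.963 = 0.437 V.
Assume saturation: I_D = ½ k_p V_ov² = 0.5 × 0.16 × 0.437² = 0.0153 mA, giving V_SD = V_DD − I_D R_D = 14.7 − 0.0153 × 766 = 3 V.
V_SD = 3 V ≥ V_ov = 0.437 V, confirming saturation.

I_D = 0.0153 mA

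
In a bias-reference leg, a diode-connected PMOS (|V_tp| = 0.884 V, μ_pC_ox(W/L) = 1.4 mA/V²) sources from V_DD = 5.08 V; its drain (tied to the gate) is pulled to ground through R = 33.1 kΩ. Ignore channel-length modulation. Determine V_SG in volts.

With gate tied to drain, V_SG = V_SD ≥ V_SG − |V_tp|, so the device is in saturation.
KCL at the drain: ½ k_p (V_SG − |V_tp|)² = (V_DD − V_SG)/R.
Let x = V_SG − 0.884. Then 23.2 x² + x − 4.196 = 0, giving x = 0.405 V (positive root), so V_SG = 1.29 V.
I_D = (V_DD − V_SG)/R = (5.08 − 1.29) / 33.1 = 0.115 mA.

V_SG = 1.29 V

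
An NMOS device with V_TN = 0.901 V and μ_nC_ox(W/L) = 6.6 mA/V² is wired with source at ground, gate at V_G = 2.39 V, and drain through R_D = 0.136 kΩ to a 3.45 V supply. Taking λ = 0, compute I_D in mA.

I_D = 7.32 mA

V_GS = V_G = 2.39 V, so V_ov = 2.39 − 0.901 = 1.49 V.
Assume saturation: I_D = ½ k_n V_ov² = 0.5 × 6.6 × 1.49² = 7.32 mA, giving V_DS = V_DD − I_D R_D = 3.45 − 7.32 × 0.136 = 2.45 V.
V_DS = 2.45 V ≥ V_ov = 1.49 V, confirming saturation.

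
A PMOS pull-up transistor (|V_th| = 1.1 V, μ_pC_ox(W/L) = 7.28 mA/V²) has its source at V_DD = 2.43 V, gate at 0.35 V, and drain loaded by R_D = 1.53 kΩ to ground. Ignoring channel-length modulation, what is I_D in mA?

V_SG = V_DD − V_G = 2.43 − 0.35 = 2.08 V, so V_ov = 2.08 − 1.1 = 0.98 V.
Assume saturation: I_D = ½ k_p V_ov² = 0.5 × 7.28 × 0.98² = 3.5 mA, giving V_SD = V_DD − I_D R_D = 2.43 − 3.5 × 1.53 = -2.92 V.
But -2.92 V < V_ov = 0.98 V, so the device is actually in triode.
In triode I_D = k_p[V_ov V_SD − ½ V_SD²] and I_D = (V_DD − V_SD)/R_D. Equating: 5.57 V_SD² − 11.92 V_SD + 2.43 = 0, giving V_SD = 0.228 V (the root below V_ov).
I_D = (2.43 − 0.228) / 1.53 = 1.44 mA.

I_D = 1.44 mA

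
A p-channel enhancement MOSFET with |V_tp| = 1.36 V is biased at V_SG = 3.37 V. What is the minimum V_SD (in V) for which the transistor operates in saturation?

The boundary between triode and saturation is V_SD = V_SG − |V_tp| = V_ov.
V_ov = 3.37 − 1.36 = 2.01 V.

V_SD,sat = 2.01 V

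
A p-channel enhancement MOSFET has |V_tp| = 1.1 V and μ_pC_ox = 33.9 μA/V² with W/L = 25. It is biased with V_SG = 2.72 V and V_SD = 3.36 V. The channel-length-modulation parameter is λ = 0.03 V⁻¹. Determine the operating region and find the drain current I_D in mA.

k_p = μ_pC_ox · (W/L) = 0.8475 mA/V².
V_ov = V_SG − |V_tp| = 2.72 − 1.1 = 1.62 V.
Since V_SD = 3.36 V ≥ V_ov = 1.62 V, the device is in saturation.
I_D = ½ k_p V_ov² (1 + λ V_SD) = 0.5 × 0.8475 × 1.62² × (1 + 0.03 × 3.36) = 1.22 mA.

Saturation; I_D = 1.22 mA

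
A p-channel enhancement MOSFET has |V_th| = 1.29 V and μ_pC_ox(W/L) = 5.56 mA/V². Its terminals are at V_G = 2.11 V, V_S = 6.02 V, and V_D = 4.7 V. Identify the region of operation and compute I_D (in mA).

Triode; I_D = 14.4 mA

V_SG = V_S − V_G = 6.02 − 2.11 = 3.91 V; V_SD = V_S − V_D = 6.02 − 4.7 = 1.32 V.
V_ov = V_SG − |V_th| = 3.91 − 1.29 = 2.62 V.
Since V_SD = 1.32 V < V_ov = 2.62 V, the device is in the triode region.
I_D = k_p [V_ov · V_SD − ½ V_SD²] = 5.56 × [2.62 × 1.32 − 0.5 × 1.32²] = 14.4 mA.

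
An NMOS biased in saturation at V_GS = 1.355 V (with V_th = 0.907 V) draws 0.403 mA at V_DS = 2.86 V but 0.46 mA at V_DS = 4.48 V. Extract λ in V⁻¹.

With V_GS fixed, I_D ∝ (1 + λ V_DS) in saturation, so I_D2/I_D1 = (1 + λ V_DS2)/(1 + λ V_DS1).
0.46/0.403 = 1.141 = (1 + 4.48 λ)/(1 + 2.86 λ).
Solving: λ (I_D1 V_DS2 − I_D2 V_DS1) = I_D2 − I_D1, so λ = (0.46 − 0.403) / (0.403 × 4.48 − 0.46 × 2.86) = 0.057 / 0.49 = 0.116 V⁻¹.

λ = 0.116 V⁻¹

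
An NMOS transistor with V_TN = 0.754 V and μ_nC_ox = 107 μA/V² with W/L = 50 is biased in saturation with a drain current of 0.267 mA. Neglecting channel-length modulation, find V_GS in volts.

k_n = μ_nC_ox · (W/L) = 5.35 mA/V².
In saturation I_D = ½ k_n (V_GS − V_TN)², so V_GS − V_TN = √(2 I_D / k_n) = √(2 × 0.267 / 5.35) = 0.316 V.
V_GS = 0.754 + 0.316 = 1.07 V.

V_GS = 1.07 V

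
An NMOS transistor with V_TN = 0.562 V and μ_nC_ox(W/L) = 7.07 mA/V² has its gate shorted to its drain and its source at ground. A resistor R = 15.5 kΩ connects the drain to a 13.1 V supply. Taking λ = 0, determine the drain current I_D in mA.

I_D = 0.779 mA

With gate tied to drain, V_GS = V_DS ≥ V_GS − V_TN, so the device is in saturation.
KCL at the drain: ½ k_n (V_GS − V_TN)² = (V_DD − V_GS)/R.
Let x = V_GS − 0.562. Then 54.8 x² + x − 12.54 = 0, giving x = 0.469 V (positive root), so V_GS = 1.03 V.
I_D = (V_DD − V_GS)/R = (13.1 − 1.03) / 15.5 = 0.779 mA.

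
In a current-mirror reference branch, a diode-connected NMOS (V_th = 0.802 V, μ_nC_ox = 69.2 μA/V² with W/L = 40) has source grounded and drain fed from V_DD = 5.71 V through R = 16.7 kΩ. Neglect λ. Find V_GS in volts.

V_GS = 1.24 V

With gate tied to drain, V_GS = V_DS ≥ V_GS − V_th, so the device is in saturation.
k_n = μ_nC_ox · (W/L) = 2.768 mA/V².
KCL at the drain: ½ k_n (V_GS − V_th)² = (V_DD − V_GS)/R.
Let x = V_GS − 0.802. Then 23.1 x² + x − 4.908 = 0, giving x = 0.44 V (positive root), so V_GS = 1.24 V.
I_D = (V_DD − V_GS)/R = (5.71 − 1.24) / 16.7 = 0.268 mA.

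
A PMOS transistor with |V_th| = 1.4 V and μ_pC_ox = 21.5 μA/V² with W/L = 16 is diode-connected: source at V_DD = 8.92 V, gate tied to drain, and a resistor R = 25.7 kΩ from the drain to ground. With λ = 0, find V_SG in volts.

V_SG = 2.60 V

With gate tied to drain, V_SG = V_SD ≥ V_SG − |V_th|, so the device is in saturation.
k_p = μ_pC_ox · (W/L) = 0.344 mA/V².
KCL at the drain: ½ k_p (V_SG − |V_th|)² = (V_DD − V_SG)/R.
Let x = V_SG − 1.4. Then 4.42 x² + x − 7.52 = 0, giving x = 1.2 V (positive root), so V_SG = 2.6 V.
I_D = (V_DD − V_SG)/R = (8.92 − 2.6) / 25.7 = 0.246 mA.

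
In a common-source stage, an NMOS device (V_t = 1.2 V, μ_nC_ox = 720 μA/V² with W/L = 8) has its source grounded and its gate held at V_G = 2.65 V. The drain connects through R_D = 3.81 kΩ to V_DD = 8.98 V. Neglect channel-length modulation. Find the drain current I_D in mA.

V_GS = V_G = 2.65 V, so V_ov = 2.65 − 1.2 = 1.45 V.
k_n = μ_nC_ox · (W/L) = 5.76 mA/V².
Assume saturation: I_D = ½ k_n V_ov² = 0.5 × 5.76 × 1.45² = 6.06 mA, giving V_DS = V_DD − I_D R_D = 8.98 − 6.06 × 3.81 = -14.1 V.
But -14.1 V < V_ov = 1.45 V, so the device is actually in triode.
In triode I_D = k_n[V_ov V_DS − ½ V_DS²] and I_D = (V_DD − V_DS)/R_D. Equating: 11 V_DS² − 32.82 V_DS + 8.98 = 0, giving V_DS = 0.305 V (the root below V_ov).
I_D = (8.98 − 0.305) / 3.81 = 2.28 mA.

I_D = 2.28 mA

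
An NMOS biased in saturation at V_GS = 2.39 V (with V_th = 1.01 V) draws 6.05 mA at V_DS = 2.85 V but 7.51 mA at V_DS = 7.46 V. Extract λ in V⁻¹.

λ = 0.0615 V⁻¹

With V_GS fixed, I_D ∝ (1 + λ V_DS) in saturation, so I_D2/I_D1 = (1 + λ V_DS2)/(1 + λ V_DS1).
7.51/6.05 = 1.241 = (1 + 7.46 λ)/(1 + 2.85 λ).
Solving: λ (I_D1 V_DS2 − I_D2 V_DS1) = I_D2 − I_D1, so λ = (7.51 − 6.05) / (6.05 × 7.46 − 7.51 × 2.85) = 1.46 / 23.7 = 0.0615 V⁻¹.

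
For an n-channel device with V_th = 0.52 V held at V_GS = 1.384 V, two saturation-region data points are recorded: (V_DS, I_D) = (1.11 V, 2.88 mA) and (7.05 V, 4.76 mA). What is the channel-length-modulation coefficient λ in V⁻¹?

With V_GS fixed, I_D ∝ (1 + λ V_DS) in saturation, so I_D2/I_D1 = (1 + λ V_DS2)/(1 + λ V_DS1).
4.76/2.88 = 1.653 = (1 + 7.05 λ)/(1 + 1.11 λ).
Solving: λ (I_D1 V_DS2 − I_D2 V_DS1) = I_D2 − I_D1, so λ = (4.76 − 2.88) / (2.88 × 7.05 − 4.76 × 1.11) = 1.88 / 15 = 0.125 V⁻¹.

λ = 0.125 V⁻¹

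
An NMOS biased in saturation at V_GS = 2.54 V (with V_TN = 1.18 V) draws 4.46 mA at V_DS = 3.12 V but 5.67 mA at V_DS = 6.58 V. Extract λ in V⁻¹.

λ = 0.104 V⁻¹

With V_GS fixed, I_D ∝ (1 + λ V_DS) in saturation, so I_D2/I_D1 = (1 + λ V_DS2)/(1 + λ V_DS1).
5.67/4.46 = 1.271 = (1 + 6.58 λ)/(1 + 3.12 λ).
Solving: λ (I_D1 V_DS2 − I_D2 V_DS1) = I_D2 − I_D1, so λ = (5.67 − 4.46) / (4.46 × 6.58 − 5.67 × 3.12) = 1.21 / 11.7 = 0.104 V⁻¹.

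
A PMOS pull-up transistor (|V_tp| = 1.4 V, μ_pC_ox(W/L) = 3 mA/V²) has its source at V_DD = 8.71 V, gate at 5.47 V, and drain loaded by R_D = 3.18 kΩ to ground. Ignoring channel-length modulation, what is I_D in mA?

V_SG = V_DD − V_G = 8.71 − 5.47 = 3.24 V, so V_ov = 3.24 − 1.4 = 1.84 V.
Assume saturation: I_D = ½ k_p V_ov² = 0.5 × 3 × 1.84² = 5.08 mA, giving V_SD = V_DD − I_D R_D = 8.71 − 5.08 × 3.18 = -7.44 V.
But -7.44 V < V_ov = 1.84 V, so the device is actually in triode.
In triode I_D = k_p[V_ov V_SD − ½ V_SD²] and I_D = (V_DD − V_SD)/R_D. Equating: 4.77 V_SD² − 18.55 V_SD + 8.71 = 0, giving V_SD = 0.546 V (the root below V_ov).
I_D = (8.71 − 0.546) / 3.18 = 2.57 mA.

I_D = 2.57 mA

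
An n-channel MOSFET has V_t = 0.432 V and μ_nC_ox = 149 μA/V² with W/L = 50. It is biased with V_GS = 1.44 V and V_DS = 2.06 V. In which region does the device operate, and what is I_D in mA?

k_n = μ_nC_ox · (W/L) = 7.45 mA/V².
V_ov = V_GS − V_t = 1.44 − 0.432 = 1.01 V.
Since V_DS = 2.06 V ≥ V_ov = 1.01 V, the device is in saturation.
I_D = ½ k_n V_ov² = 0.5 × 7.45 × 1.01² = 3.78 mA.

Saturation; I_D = 3.78 mA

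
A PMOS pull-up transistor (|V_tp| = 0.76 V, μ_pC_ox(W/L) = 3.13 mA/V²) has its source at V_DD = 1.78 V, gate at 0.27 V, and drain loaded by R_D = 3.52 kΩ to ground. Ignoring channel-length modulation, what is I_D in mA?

V_SG = V_DD − V_G = 1.78 − 0.27 = 1.51 V, so V_ov = 1.51 − 0.76 = 0.75 V.
Assume saturation: I_D = ½ k_p V_ov² = 0.5 × 3.13 × 0.75² = 0.88 mA, giving V_SD = V_DD − I_D R_D = 1.78 − 0.88 × 3.52 = -1.32 V.
But -1.32 V < V_ov = 0.75 V, so the device is actually in triode.
In triode I_D = k_p[V_ov V_SD − ½ V_SD²] and I_D = (V_DD − V_SD)/R_D. Equating: 5.51 V_SD² − 9.263 V_SD + 1.78 = 0, giving V_SD = 0.221 V (the root below V_ov).
I_D = (1.78 − 0.221) / 3.52 = 0.443 mA.

I_D = 0.443 mA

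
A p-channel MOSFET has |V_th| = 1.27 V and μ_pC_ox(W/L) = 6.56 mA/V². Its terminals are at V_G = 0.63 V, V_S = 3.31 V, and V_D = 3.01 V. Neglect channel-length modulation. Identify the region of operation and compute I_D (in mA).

V_SG = V_S − V_G = 3.31 − 0.63 = 2.68 V; V_SD = V_S − V_D = 3.31 − 3.01 = 0.3 V.
V_ov = V_SG − |V_th| = 2.68 − 1.27 = 1.41 V.
Since V_SD = 0.3 V < V_ov = 1.41 V, the device is in the triode region.
I_D = k_p [V_ov · V_SD − ½ V_SD²] = 6.56 × [1.41 × 0.3 − 0.5 × 0.3²] = 2.48 mA.

Triode; I_D = 2.48 mA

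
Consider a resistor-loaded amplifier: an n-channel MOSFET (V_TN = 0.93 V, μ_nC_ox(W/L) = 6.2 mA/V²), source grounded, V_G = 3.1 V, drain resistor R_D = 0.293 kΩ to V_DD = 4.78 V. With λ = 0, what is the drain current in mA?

V_GS = V_G = 3.1 V, so V_ov = 3.1 − 0.93 = 2.17 V.
Assume saturation: I_D = ½ k_n V_ov² = 0.5 × 6.2 × 2.17² = 14.6 mA, giving V_DS = V_DD − I_D R_D = 4.78 − 14.6 × 0.293 = 0.503 V.
But 0.503 V < V_ov = 2.17 V, so the device is actually in triode.
In triode I_D = k_n[V_ov V_DS − ½ V_DS²] and I_D = (V_DD − V_DS)/R_D. Equating: 0.908 V_DS² − 4.942 V_DS + 4.78 = 0, giving V_DS = 1.26 V (the root below V_ov).
I_D = (4.78 − 1.26) / 0.293 = 12 mA.

I_D = 12.0 mA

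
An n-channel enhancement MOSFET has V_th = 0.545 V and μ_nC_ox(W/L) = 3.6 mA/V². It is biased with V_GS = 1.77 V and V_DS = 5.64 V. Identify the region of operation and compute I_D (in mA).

Saturation; I_D = 2.70 mA

V_ov = V_GS − V_th = 1.77 − 0.545 = 1.23 V.
Since V_DS = 5.64 V ≥ V_ov = 1.23 V, the device is in saturation.
I_D = ½ k_n V_ov² = 0.5 × 3.6 × 1.23² = 2.7 mA.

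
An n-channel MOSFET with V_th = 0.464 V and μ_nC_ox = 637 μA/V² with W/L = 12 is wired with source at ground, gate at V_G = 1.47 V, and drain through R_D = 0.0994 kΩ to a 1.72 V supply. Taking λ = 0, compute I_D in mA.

V_GS = V_G = 1.47 V, so V_ov = 1.47 − 0.464 = 1.01 V.
k_n = μ_nC_ox · (W/L) = 7.644 mA/V².
Assume saturation: I_D = ½ k_n V_ov² = 0.5 × 7.644 × 1.01² = 3.87 mA, giving V_DS = V_DD − I_D R_D = 1.72 − 3.87 × 0.0994 = 1.34 V.
V_DS = 1.34 V ≥ V_ov = 1.01 V, confirming saturation.

I_D = 3.87 mA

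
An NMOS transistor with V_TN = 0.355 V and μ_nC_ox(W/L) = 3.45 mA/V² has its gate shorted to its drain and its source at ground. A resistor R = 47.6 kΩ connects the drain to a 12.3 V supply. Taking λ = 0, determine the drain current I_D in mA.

With gate tied to drain, V_GS = V_DS ≥ V_GS − V_TN, so the device is in saturation.
KCL at the drain: ½ k_n (V_GS − V_TN)² = (V_DD − V_GS)/R.
Let x = V_GS − 0.355. Then 82.1 x² + x − 11.95 = 0, giving x = 0.375 V (positive root), so V_GS = 0.73 V.
I_D = (V_DD − V_GS)/R = (12.3 − 0.73) / 47.6 = 0.243 mA.

I_D = 0.243 mA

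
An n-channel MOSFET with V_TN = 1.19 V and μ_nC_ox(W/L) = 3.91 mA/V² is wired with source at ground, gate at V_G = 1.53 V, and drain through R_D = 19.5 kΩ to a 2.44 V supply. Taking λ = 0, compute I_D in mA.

V_GS = V_G = 1.53 V, so V_ov = 1.53 − 1.19 = 0.34 V.
Assume saturation: I_D = ½ k_n V_ov² = 0.5 × 3.91 × 0.34² = 0.226 mA, giving V_DS = V_DD − I_D R_D = 2.44 − 0.226 × 19.5 = -1.97 V.
But -1.97 V < V_ov = 0.34 V, so the device is actually in triode.
In triode I_D = k_n[V_ov V_DS − ½ V_DS²] and I_D = (V_DD − V_DS)/R_D. Equating: 38.1 V_DS² − 26.92 V_DS + 2.44 = 0, giving V_DS = 0.107 V (the root below V_ov).
I_D = (2.44 − 0.107) / 19.5 = 0.12 mA.

I_D = 0.120 mA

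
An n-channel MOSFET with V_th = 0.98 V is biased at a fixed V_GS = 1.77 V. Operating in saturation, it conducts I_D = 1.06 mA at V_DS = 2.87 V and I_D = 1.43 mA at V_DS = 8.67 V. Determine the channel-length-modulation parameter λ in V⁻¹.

λ = 0.0727 V⁻¹

With V_GS fixed, I_D ∝ (1 + λ V_DS) in saturation, so I_D2/I_D1 = (1 + λ V_DS2)/(1 + λ V_DS1).
1.43/1.06 = 1.349 = (1 + 8.67 λ)/(1 + 2.87 λ).
Solving: λ (I_D1 V_DS2 − I_D2 V_DS1) = I_D2 − I_D1, so λ = (1.43 − 1.06) / (1.06 × 8.67 − 1.43 × 2.87) = 0.37 / 5.09 = 0.0727 V⁻¹.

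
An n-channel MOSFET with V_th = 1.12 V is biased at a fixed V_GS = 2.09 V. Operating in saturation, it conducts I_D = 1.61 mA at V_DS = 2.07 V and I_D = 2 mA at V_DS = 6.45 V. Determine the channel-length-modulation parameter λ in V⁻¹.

With V_GS fixed, I_D ∝ (1 + λ V_DS) in saturation, so I_D2/I_D1 = (1 + λ V_DS2)/(1 + λ V_DS1).
2/1.61 = 1.242 = (1 + 6.45 λ)/(1 + 2.07 λ).
Solving: λ (I_D1 V_DS2 − I_D2 V_DS1) = I_D2 − I_D1, so λ = (2 − 1.61) / (1.61 × 6.45 − 2 × 2.07) = 0.39 / 6.24 = 0.0625 V⁻¹.

λ = 0.0625 V⁻¹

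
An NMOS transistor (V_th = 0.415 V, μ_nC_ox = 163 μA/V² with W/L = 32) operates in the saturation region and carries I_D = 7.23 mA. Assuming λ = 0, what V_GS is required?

k_n = μ_nC_ox · (W/L) = 5.216 mA/V².
In saturation I_D = ½ k_n (V_GS − V_th)², so V_GS − V_th = √(2 I_D / k_n) = √(2 × 7.23 / 5.216) = 1.67 V.
V_GS = 0.415 + 1.67 = 2.08 V.

V_GS = 2.08 V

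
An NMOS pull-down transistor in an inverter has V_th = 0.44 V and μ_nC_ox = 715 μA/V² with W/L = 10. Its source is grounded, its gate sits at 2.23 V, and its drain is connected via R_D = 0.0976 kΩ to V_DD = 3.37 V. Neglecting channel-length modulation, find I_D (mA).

V_GS = V_G = 2.23 V, so V_ov = 2.23 − 0.44 = 1.79 V.
k_n = μ_nC_ox · (W/L) = 7.15 mA/V².
Assume saturation: I_D = ½ k_n V_ov² = 0.5 × 7.15 × 1.79² = 11.5 mA, giving V_DS = V_DD − I_D R_D = 3.37 − 11.5 × 0.0976 = 2.25 V.
V_DS = 2.25 V ≥ V_ov = 1.79 V, confirming saturation.

I_D = 11.5 mA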